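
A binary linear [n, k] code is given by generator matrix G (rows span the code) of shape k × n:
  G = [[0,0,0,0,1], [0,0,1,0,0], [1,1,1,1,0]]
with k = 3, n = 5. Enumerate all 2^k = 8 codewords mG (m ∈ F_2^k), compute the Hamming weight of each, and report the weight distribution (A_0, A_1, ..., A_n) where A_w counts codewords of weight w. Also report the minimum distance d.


Weight distribution: A_0 = 1, A_1 = 2, A_2 = 1, A_3 = 1, A_4 = 2, A_5 = 1. Minimum distance d = 1.

Enumerate all 2^3 = 8 messages m ∈ F_2^3.
For each, compute codeword c = mG in F_2^5, then tally its weight.
  m = 000 → c = 00000, weight = 0.
  m = 100 → c = 00001, weight = 1.
  m = 010 → c = 00100, weight = 1.
  m = 110 → c = 00101, weight = 2.
  m = 001 → c = 11110, weight = 4.
  m = 101 → c = 11111, weight = 5.
  m = 011 → c = 11010, weight = 3.
  m = 111 → c = 11011, weight = 4.
Tally weights:
  weight 0: 1 codewords.
  weight 1: 2 codewords.
  weight 2: 1 codewords.
  weight 3: 1 codewords.
  weight 4: 2 codewords.
  weight 5: 1 codewords.
Minimum distance d = smallest w > 0 with A_w > 0 = 1.
Sanity: Σ A_w = 8 = 2^3 = 8 ✓.


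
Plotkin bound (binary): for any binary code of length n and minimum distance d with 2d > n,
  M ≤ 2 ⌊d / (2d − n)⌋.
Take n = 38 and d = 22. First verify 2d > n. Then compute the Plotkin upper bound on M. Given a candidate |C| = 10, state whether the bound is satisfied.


Plotkin bound M ≤ 6; given |C| = 10 > bound (violated).

Check applicability: 2d = 44, n = 38.
2d − n = 6 > 0, so Plotkin applies.
Compute d/(2d−n) = 22/6 ≈ 3.6667.
⌊d/(2d−n)⌋ = 3.
Plotkin bound: M ≤ 2·3 = 6.
Given |C| = 10, check: VIOLATED.
This |C| is above the Plotkin bound, so no binary code with n = 38, d = 22 and 10 codewords exists.


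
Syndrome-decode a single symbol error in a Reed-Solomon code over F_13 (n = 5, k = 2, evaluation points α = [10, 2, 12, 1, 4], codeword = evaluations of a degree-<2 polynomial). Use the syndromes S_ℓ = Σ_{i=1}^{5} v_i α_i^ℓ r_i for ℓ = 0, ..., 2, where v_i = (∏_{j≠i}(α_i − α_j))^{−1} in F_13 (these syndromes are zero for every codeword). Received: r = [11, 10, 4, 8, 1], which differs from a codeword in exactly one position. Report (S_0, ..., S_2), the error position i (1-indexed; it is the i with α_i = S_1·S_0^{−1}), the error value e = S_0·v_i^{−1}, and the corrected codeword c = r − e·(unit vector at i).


S = (9, 12, 3), error at position 1, error magnitude e = 11, c = [0, 10, 4, 8, 1].

Step 1: column multipliers v_i = (∏_{j≠i}(α_i − α_j))^{−1} mod 13.
  i = 1 (α = 10): (10−2)(10−12)(10−1)(10−4) = 8·(−2)·9·6 = −864 ≡ 7, so v_1 = 7^{−1} = 2 (mod 13).
  i = 2 (α = 2): (2−10)(2−12)(2−1)(2−4) = (−8)·(−10)·1·(−2) = −160 ≡ 9, so v_2 = 9^{−1} = 3 (mod 13).
  i = 3 (α = 12): (12−10)(12−2)(12−1)(12−4) = 2·10·11·8 = 1760 ≡ 5, so v_3 = 5^{−1} = 8 (mod 13).
  i = 4 (α = 1): (1−10)(1−2)(1−12)(1−4) = (−9)·(−1)·(−11)·(−3) = 297 ≡ 11, so v_4 = 11^{−1} = 6 (mod 13).
  i = 5 (α = 4): (4−10)(4−2)(4−12)(4−1) = (−6)·2·(−8)·3 = 288 ≡ 2, so v_5 = 2^{−1} = 7 (mod 13).
  v = [2, 3, 8, 6, 7].
Step 2: syndromes of r = [11, 10, 4, 8, 1] (all sums mod 13).
  S_0 = Σ v_i r_i = 2·11 + 3·10 + 8·4 + 6·8 + 7·1 = 139 ≡ 9.
  S_1 = Σ v_i α_i r_i = 2·10·11 + 3·2·10 + 8·12·4 + 6·1·8 + 7·4·1 = 740 ≡ 12.
  α_i^2 mod 13 = [9, 4, 1, 1, 3].
  S_2 = Σ v_i α_i^2 r_i = 2·9·11 + 3·4·10 + 8·1·4 + 6·1·8 + 7·3·1 = 419 ≡ 3.
  S = (9, 12, 3) ≠ 0, so r is not a codeword (an error is present).
Step 3: locate the error. For a single error e at position i, S_ℓ = v_i·e·α_i^ℓ, so α_err = S_1/S_0.
  S_0^{−1} = 9^{−1} = 3 (mod 13), so α_err = 12·3 = 36 ≡ 10 = α_1. Error position i = 1.
  Consistency check: S_2/S_1 = 3·12 = 36 ≡ 10 = α_err ✓ (single-error assumption holds).
Step 4: error magnitude e = S_0/v_1 = S_0·∏_{j≠1}(α_1 − α_j) = 9·7 = 63 ≡ 11 (mod 13).
Step 5: correct position 1: c_1 = r_1 − e = 11 − 11 ≡ 0 (mod 13). Hence c = [0, 10, 4, 8, 1].
  Check: interpolating c through the α_i gives m(x) = 6 + 2·x (degree < 2) with m(α_i) = c_i for every i, so c is indeed a codeword.


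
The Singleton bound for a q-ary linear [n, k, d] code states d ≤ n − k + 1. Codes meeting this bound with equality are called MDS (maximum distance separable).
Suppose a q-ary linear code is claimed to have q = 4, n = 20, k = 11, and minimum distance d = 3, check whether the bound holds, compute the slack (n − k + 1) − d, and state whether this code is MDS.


Singleton RHS = n − k + 1 = 10, slack = 7, bound satisfied, not MDS.

Singleton bound: d ≤ n − k + 1.
Here n = 20, k = 11, so n − k + 1 = 10.
Given d = 3, check d ≤ 10: YES.
Slack = (n − k + 1) − d = 7.
The code is NOT MDS (slack = 7 > 0).
Description: the claimed parameters are [20, 11, 3]_4; such a code would be non-MDS.


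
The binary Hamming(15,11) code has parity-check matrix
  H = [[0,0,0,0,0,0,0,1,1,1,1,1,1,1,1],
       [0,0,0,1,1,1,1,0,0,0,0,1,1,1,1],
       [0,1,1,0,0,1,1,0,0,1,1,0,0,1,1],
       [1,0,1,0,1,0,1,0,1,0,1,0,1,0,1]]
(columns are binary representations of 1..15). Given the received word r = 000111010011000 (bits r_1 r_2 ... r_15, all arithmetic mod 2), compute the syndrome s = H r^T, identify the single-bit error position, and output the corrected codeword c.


s = (1, 0, 0, 0)^T, error position = 8, corrected codeword c = 000111000011000

Compute s = H r^T mod 2 one row at a time:
  s_1 = 1 + 0 + 0 + 1 + 1 + 0 + 0 + 0 = 3 ≡ 1 (mod 2).
  s_2 = 1 + 1 + 1 + 0 + 1 + 0 + 0 + 0 = 4 ≡ 0 (mod 2).
  s_3 = 0 + 0 + 1 + 0 + 0 + 1 + 0 + 0 = 2 ≡ 0 (mod 2).
  s_4 = 0 + 0 + 1 + 0 + 0 + 1 + 0 + 0 = 2 ≡ 0 (mod 2).
s = (1, 0, 0, 0)^T — this equals column 8 of H (binary 1000), so error is at position 8.
Correct: flip bit 8 of r = 000111010011000 to get c = 000111000011000.


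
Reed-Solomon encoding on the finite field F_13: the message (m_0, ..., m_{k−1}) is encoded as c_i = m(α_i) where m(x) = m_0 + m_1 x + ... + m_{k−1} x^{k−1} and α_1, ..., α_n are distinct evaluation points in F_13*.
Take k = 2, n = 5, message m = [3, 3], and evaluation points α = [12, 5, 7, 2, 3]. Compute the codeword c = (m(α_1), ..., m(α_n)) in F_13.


c = [0, 5, 11, 9, 12]

Message polynomial: m(x) = 3 + 3·x (mod 13).
For each evaluation point α_i, compute m(α_i) mod 13:
  α_1 = 12: Horner steps 3 → 0, so m(12) = 0.
  α_2 = 5: Horner steps 3 → 5, so m(5) = 5.
  α_3 = 7: Horner steps 3 → 11, so m(7) = 11.
  α_4 = 2: Horner steps 3 → 9, so m(2) = 9.
  α_5 = 3: Horner steps 3 → 12, so m(3) = 12.
Codeword c = [0, 5, 11, 9, 12] ∈ F_13^5.


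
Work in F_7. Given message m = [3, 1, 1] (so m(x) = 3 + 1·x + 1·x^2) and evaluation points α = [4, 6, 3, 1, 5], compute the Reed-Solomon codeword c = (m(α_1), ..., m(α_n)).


c = [2, 3, 1, 5, 5]

Message polynomial: m(x) = 3 + 1·x + 1·x^2 (mod 7).
For each evaluation point α_i, compute m(α_i) mod 7:
  α_1 = 4: Horner steps 1 → 5 → 2, so m(4) = 2.
  α_2 = 6: Horner steps 1 → 0 → 3, so m(6) = 3.
  α_3 = 3: Horner steps 1 → 4 → 1, so m(3) = 1.
  α_4 = 1: Horner steps 1 → 2 → 5, so m(1) = 5.
  α_5 = 5: Horner steps 1 → 6 → 5, so m(5) = 5.
Codeword c = [2, 3, 1, 5, 5] ∈ F_7^5.


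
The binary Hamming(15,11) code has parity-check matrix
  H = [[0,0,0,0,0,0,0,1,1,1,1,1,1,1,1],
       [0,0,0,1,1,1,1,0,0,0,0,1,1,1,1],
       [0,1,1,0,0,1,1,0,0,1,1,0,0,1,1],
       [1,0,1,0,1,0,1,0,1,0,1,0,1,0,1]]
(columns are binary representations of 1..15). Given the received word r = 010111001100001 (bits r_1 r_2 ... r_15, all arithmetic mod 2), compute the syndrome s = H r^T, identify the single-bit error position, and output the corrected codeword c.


s = (1, 0, 0, 1)^T, error position = 9, corrected codeword c = 010111000100001

Compute s = H r^T mod 2 one row at a time:
  s_1 = 0 + 1 + 1 + 0 + 0 + 0 + 0 + 1 = 3 ≡ 1 (mod 2).
  s_2 = 1 + 1 + 1 + 0 + 0 + 0 + 0 + 1 = 4 ≡ 0 (mod 2).
  s_3 = 1 + 0 + 1 + 0 + 1 + 0 + 0 + 1 = 4 ≡ 0 (mod 2).
  s_4 = 0 + 0 + 1 + 0 + 1 + 0 + 0 + 1 = 3 ≡ 1 (mod 2).
s = (1, 0, 0, 1)^T — this equals column 9 of H (binary 1001), so error is at position 9.
Correct: flip bit 9 of r = 010111001100001 to get c = 010111000100001.


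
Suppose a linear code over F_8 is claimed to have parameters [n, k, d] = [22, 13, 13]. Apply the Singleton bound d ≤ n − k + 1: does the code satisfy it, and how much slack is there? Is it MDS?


Singleton RHS = n − k + 1 = 10, slack = -3, bound violated (no such code; not MDS).

Singleton bound: d ≤ n − k + 1.
Here n = 22, k = 13, so n − k + 1 = 10.
Given d = 13, check d ≤ 10: NO.
Slack = (n − k + 1) − d = -3.
The slack is negative: d = 13 exceeds n − k + 1 = 10 by 3, so the Singleton bound is violated and no linear [22, 13, 13]_8 code can exist. In particular it is not MDS (MDS requires d = n − k + 1 exactly).
Description: the claimed parameters are [22, 13, 13]_8; such a code would be impossible (violates the Singleton bound).


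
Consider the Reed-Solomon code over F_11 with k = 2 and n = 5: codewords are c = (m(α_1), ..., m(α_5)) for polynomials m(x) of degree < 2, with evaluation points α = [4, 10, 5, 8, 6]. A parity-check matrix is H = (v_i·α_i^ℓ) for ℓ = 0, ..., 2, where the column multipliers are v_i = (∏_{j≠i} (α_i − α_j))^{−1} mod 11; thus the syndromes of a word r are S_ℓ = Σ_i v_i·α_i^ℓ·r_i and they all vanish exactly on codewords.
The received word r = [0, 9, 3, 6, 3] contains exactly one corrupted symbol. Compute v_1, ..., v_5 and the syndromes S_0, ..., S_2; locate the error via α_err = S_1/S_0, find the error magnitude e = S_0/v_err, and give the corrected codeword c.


S = (1, 5, 3), error at position 3, error magnitude e = 7, c = [0, 9, 7, 6, 3].

Step 1: column multipliers v_i = (∏_{j≠i}(α_i − α_j))^{−1} mod 11.
  i = 1 (α = 4): (4−10)(4−5)(4−8)(4−6) = (−6)·(−1)·(−4)·(−2) = 48 ≡ 4, so v_1 = 4^{−1} = 3 (mod 11).
  i = 2 (α = 10): (10−4)(10−5)(10−8)(10−6) = 6·5·2·4 = 240 ≡ 9, so v_2 = 9^{−1} = 5 (mod 11).
  i = 3 (α = 5): (5−4)(5−10)(5−8)(5−6) = 1·(−5)·(−3)·(−1) = −15 ≡ 7, so v_3 = 7^{−1} = 8 (mod 11).
  i = 4 (α = 8): (8−4)(8−10)(8−5)(8−6) = 4·(−2)·3·2 = −48 ≡ 7, so v_4 = 7^{−1} = 8 (mod 11).
  i = 5 (α = 6): (6−4)(6−10)(6−5)(6−8) = 2·(−4)·1·(−2) = 16 ≡ 5, so v_5 = 5^{−1} = 9 (mod 11).
  v = [3, 5, 8, 8, 9].
Step 2: syndromes of r = [0, 9, 3, 6, 3] (all sums mod 11).
  S_0 = Σ v_i r_i = 3·0 + 5·9 + 8·3 + 8·6 + 9·3 = 144 ≡ 1.
  S_1 = Σ v_i α_i r_i = 3·4·0 + 5·10·9 + 8·5·3 + 8·8·6 + 9·6·3 = 1116 ≡ 5.
  α_i^2 mod 11 = [5, 1, 3, 9, 3].
  S_2 = Σ v_i α_i^2 r_i = 3·5·0 + 5·1·9 + 8·3·3 + 8·9·6 + 9·3·3 = 630 ≡ 3.
  S = (1, 5, 3) ≠ 0, so r is not a codeword (an error is present).
Step 3: locate the error. For a single error e at position i, S_ℓ = v_i·e·α_i^ℓ, so α_err = S_1/S_0.
  S_0^{−1} = 1^{−1} = 1 (mod 11), so α_err = 5·1 = 5 ≡ 5 = α_3. Error position i = 3.
  Consistency check: S_2/S_1 = 3·9 = 27 ≡ 5 = α_err ✓ (single-error assumption holds).
Step 4: error magnitude e = S_0/v_3 = S_0·∏_{j≠3}(α_3 − α_j) = 1·7 = 7 ≡ 7 (mod 11).
Step 5: correct position 3: c_3 = r_3 − e = 3 − 7 ≡ 7 (mod 11). Hence c = [0, 9, 7, 6, 3].
  Check: interpolating c through the α_i gives m(x) = 5 + 7·x (degree < 2) with m(α_i) = c_i for every i, so c is indeed a codeword.


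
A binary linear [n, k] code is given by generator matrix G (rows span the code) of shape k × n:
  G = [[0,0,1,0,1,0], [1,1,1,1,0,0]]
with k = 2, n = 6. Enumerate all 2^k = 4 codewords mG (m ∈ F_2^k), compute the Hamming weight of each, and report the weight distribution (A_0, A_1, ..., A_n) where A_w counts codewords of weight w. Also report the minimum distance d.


Weight distribution: A_0 = 1, A_2 = 1, A_4 = 2. Minimum distance d = 2.

Enumerate all 2^2 = 4 messages m ∈ F_2^2.
For each, compute codeword c = mG in F_2^6, then tally its weight.
  m = 00 → c = 000000, weight = 0.
  m = 10 → c = 001010, weight = 2.
  m = 01 → c = 111100, weight = 4.
  m = 11 → c = 110110, weight = 4.
Tally weights:
  weight 0: 1 codewords.
  weight 2: 1 codewords.
  weight 4: 2 codewords.
Minimum distance d = smallest w > 0 with A_w > 0 = 2.
Sanity: Σ A_w = 4 = 2^2 = 4 ✓.


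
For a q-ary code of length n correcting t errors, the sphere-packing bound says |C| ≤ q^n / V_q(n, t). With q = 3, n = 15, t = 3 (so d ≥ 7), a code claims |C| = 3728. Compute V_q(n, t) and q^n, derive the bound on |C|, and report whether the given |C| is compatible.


V_q(n, t) = 4091, q^n = 14348907, Hamming bound = 3507, |C| = 3728 > bound (violated).

Step 1: Compute V_q(n, t) = Σ_{j=0}^3 C(n, j) (q−1)^j.
  j = 0: C(15,0)·(2)^0 = 1·1 = 1.
  j = 1: C(15,1)·(2)^1 = 15·2 = 30.
  j = 2: C(15,2)·(2)^2 = 105·4 = 420.
  j = 3: C(15,3)·(2)^3 = 455·8 = 3640.
  V_q(n, t) = 1 + 30 + 420 + 3640 = 4091.
Step 2: q^n = 3^15 = 14348907.
Step 3: Hamming bound ⌊q^n / V_q(n,t)⌋ = ⌊14348907/4091⌋ = 3507.
Step 4: Compare |C| = 3728 to 3507: violated.
The claimed |C| lies above the Hamming bound, so no 3-ary code of length 15 with d ≥ 7 can have 3728 codewords.


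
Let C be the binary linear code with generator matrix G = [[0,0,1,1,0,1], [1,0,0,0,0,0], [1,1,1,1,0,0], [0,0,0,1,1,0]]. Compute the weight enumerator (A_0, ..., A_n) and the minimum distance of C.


Weight distribution: A_0 = 1, A_1 = 1, A_2 = 2, A_3 = 6, A_4 = 5, A_5 = 1. Minimum distance d = 1.

Enumerate all 2^4 = 16 messages m ∈ F_2^4.
For each, compute codeword c = mG in F_2^6, then tally its weight.
  m = 0000 → c = 000000, weight = 0.
  m = 1000 → c = 001101, weight = 3.
  m = 0100 → c = 100000, weight = 1.
  m = 1100 → c = 101101, weight = 4.
  m = 0010 → c = 111100, weight = 4.
  m = 1010 → c = 110001, weight = 3.
  m = 0110 → c = 011100, weight = 3.
  m = 1110 → c = 010001, weight = 2.
  m = 0001 → c = 000110, weight = 2.
  m = 1001 → c = 001011, weight = 3.
  m = 0101 → c = 100110, weight = 3.
  m = 1101 → c = 101011, weight = 4.
  m = 0011 → c = 111010, weight = 4.
  m = 1011 → c = 110111, weight = 5.
  m = 0111 → c = 011010, weight = 3.
  m = 1111 → c = 010111, weight = 4.
Tally weights:
  weight 0: 1 codewords.
  weight 1: 1 codewords.
  weight 2: 2 codewords.
  weight 3: 6 codewords.
  weight 4: 5 codewords.
  weight 5: 1 codewords.
Minimum distance d = smallest w > 0 with A_w > 0 = 1.
Sanity: Σ A_w = 16 = 2^4 = 16 ✓.


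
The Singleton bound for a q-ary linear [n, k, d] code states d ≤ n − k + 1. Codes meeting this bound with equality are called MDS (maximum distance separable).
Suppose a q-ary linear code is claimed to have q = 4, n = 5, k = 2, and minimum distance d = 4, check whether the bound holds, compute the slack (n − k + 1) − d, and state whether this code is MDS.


Singleton RHS = n − k + 1 = 4, slack = 0, bound satisfied, MDS.

Singleton bound: d ≤ n − k + 1.
Here n = 5, k = 2, so n − k + 1 = 4.
Given d = 4, check d ≤ 4: YES.
Slack = (n − k + 1) − d = 0.
The code is MDS (slack = 0).
Description: the claimed parameters are [5, 2, 4]_4; such a code would be MDS (meets Singleton bound).


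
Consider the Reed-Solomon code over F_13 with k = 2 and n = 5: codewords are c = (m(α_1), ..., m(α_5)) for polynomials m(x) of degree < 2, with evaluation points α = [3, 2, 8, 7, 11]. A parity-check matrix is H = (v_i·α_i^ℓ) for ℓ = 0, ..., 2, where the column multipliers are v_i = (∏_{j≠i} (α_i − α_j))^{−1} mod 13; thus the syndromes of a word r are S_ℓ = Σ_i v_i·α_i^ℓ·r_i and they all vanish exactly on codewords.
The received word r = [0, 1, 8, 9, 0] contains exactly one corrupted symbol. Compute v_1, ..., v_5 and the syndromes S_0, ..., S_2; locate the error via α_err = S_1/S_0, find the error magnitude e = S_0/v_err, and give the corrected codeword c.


S = (10, 6, 1), error at position 5, error magnitude e = 8, c = [0, 1, 8, 9, 5].

Step 1: column multipliers v_i = (∏_{j≠i}(α_i − α_j))^{−1} mod 13.
  i = 1 (α = 3): (3−2)(3−8)(3−7)(3−11) = 1·(−5)·(−4)·(−8) = −160 ≡ 9, so v_1 = 9^{−1} = 3 (mod 13).
  i = 2 (α = 2): (2−3)(2−8)(2−7)(2−11) = (−1)·(−6)·(−5)·(−9) = 270 ≡ 10, so v_2 = 10^{−1} = 4 (mod 13).
  i = 3 (α = 8): (8−3)(8−2)(8−7)(8−11) = 5·6·1·(−3) = −90 ≡ 1, so v_3 = 1^{−1} = 1 (mod 13).
  i = 4 (α = 7): (7−3)(7−2)(7−8)(7−11) = 4·5·(−1)·(−4) = 80 ≡ 2, so v_4 = 2^{−1} = 7 (mod 13).
  i = 5 (α = 11): (11−3)(11−2)(11−8)(11−7) = 8·9·3·4 = 864 ≡ 6, so v_5 = 6^{−1} = 11 (mod 13).
  v = [3, 4, 1, 7, 11].
Step 2: syndromes of r = [0, 1, 8, 9, 0] (all sums mod 13).
  S_0 = Σ v_i r_i = 3·0 + 4·1 + 1·8 + 7·9 + 11·0 = 75 ≡ 10.
  S_1 = Σ v_i α_i r_i = 3·3·0 + 4·2·1 + 1·8·8 + 7·7·9 + 11·11·0 = 513 ≡ 6.
  α_i^2 mod 13 = [9, 4, 12, 10, 4].
  S_2 = Σ v_i α_i^2 r_i = 3·9·0 + 4·4·1 + 1·12·8 + 7·10·9 + 11·4·0 = 742 ≡ 1.
  S = (10, 6, 1) ≠ 0, so r is not a codeword (an error is present).
Step 3: locate the error. For a single error e at position i, S_ℓ = v_i·e·α_i^ℓ, so α_err = S_1/S_0.
  S_0^{−1} = 10^{−1} = 4 (mod 13), so α_err = 6·4 = 24 ≡ 11 = α_5. Error position i = 5.
  Consistency check: S_2/S_1 = 1·11 = 11 ≡ 11 = α_err ✓ (single-error assumption holds).
Step 4: error magnitude e = S_0/v_5 = S_0·∏_{j≠5}(α_5 − α_j) = 10·6 = 60 ≡ 8 (mod 13).
Step 5: correct position 5: c_5 = r_5 − e = 0 − 8 ≡ 5 (mod 13). Hence c = [0, 1, 8, 9, 5].
  Check: interpolating c through the α_i gives m(x) = 3 + 12·x (degree < 2) with m(α_i) = c_i for every i, so c is indeed a codeword.


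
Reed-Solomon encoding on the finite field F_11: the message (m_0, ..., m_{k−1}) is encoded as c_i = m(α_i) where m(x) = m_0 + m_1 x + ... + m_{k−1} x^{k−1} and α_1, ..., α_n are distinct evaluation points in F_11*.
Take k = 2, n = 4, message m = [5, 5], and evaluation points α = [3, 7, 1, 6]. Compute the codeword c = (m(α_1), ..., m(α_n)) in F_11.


c = [9, 7, 10, 2]

Message polynomial: m(x) = 5 + 5·x (mod 11).
For each evaluation point α_i, compute m(α_i) mod 11:
  α_1 = 3: Horner steps 5 → 9, so m(3) = 9.
  α_2 = 7: Horner steps 5 → 7, so m(7) = 7.
  α_3 = 1: Horner steps 5 → 10, so m(1) = 10.
  α_4 = 6: Horner steps 5 → 2, so m(6) = 2.
Codeword c = [9, 7, 10, 2] ∈ F_11^4.


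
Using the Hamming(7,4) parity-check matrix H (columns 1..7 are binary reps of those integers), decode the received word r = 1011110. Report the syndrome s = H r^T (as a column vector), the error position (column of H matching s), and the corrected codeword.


s = (1, 0, 1)^T, error position = 5, corrected codeword c = 1011010

Compute s = H r^T mod 2 one row at a time:
  s_1 = 1 + 1 + 1 + 0 = 3 ≡ 1 (mod 2).
  s_2 = 0 + 1 + 1 + 0 = 2 ≡ 0 (mod 2).
  s_3 = 1 + 1 + 1 + 0 = 3 ≡ 1 (mod 2).
s = (1, 0, 1)^T — this equals column 5 of H (binary 101), so error is at position 5.
Correct: flip bit 5 of r = 1011110 to get c = 1011010.


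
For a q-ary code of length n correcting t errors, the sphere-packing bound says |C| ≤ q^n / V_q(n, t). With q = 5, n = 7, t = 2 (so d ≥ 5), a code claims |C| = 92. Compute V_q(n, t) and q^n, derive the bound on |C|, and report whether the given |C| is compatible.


V_q(n, t) = 365, q^n = 78125, Hamming bound = 214, |C| = 92 ≤ bound (satisfied).

Step 1: Compute V_q(n, t) = Σ_{j=0}^2 C(n, j) (q−1)^j.
  j = 0: C(7,0)·(4)^0 = 1·1 = 1.
  j = 1: C(7,1)·(4)^1 = 7·4 = 28.
  j = 2: C(7,2)·(4)^2 = 21·16 = 336.
  V_q(n, t) = 1 + 28 + 336 = 365.
Step 2: q^n = 5^7 = 78125.
Step 3: Hamming bound ⌊q^n / V_q(n,t)⌋ = ⌊78125/365⌋ = 214.
Step 4: Compare |C| = 92 to 214: satisfied.
The claimed |C| lies below the Hamming bound.


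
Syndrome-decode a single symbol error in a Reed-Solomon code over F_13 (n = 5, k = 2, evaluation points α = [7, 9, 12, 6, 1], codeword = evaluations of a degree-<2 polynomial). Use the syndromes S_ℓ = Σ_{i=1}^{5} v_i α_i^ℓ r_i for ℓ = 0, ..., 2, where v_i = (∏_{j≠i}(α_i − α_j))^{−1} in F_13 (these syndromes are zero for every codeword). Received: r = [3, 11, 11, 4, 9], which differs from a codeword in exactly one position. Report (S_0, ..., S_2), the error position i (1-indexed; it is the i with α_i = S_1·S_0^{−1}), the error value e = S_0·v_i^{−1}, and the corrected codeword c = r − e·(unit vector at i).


S = (3, 1, 9), error at position 2, error magnitude e = 10, c = [3, 1, 11, 4, 9].

Step 1: column multipliers v_i = (∏_{j≠i}(α_i − α_j))^{−1} mod 13.
  i = 1 (α = 7): (7−9)(7−12)(7−6)(7−1) = (−2)·(−5)·1·6 = 60 ≡ 8, so v_1 = 8^{−1} = 5 (mod 13).
  i = 2 (α = 9): (9−7)(9−12)(9−6)(9−1) = 2·(−3)·3·8 = −144 ≡ 12, so v_2 = 12^{−1} = 12 (mod 13).
  i = 3 (α = 12): (12−7)(12−9)(12−6)(12−1) = 5·3·6·11 = 990 ≡ 2, so v_3 = 2^{−1} = 7 (mod 13).
  i = 4 (α = 6): (6−7)(6−9)(6−12)(6−1) = (−1)·(−3)·(−6)·5 = −90 ≡ 1, so v_4 = 1^{−1} = 1 (mod 13).
  i = 5 (α = 1): (1−7)(1−9)(1−12)(1−6) = (−6)·(−8)·(−11)·(−5) = 2640 ≡ 1, so v_5 = 1^{−1} = 1 (mod 13).
  v = [5, 12, 7, 1, 1].
Step 2: syndromes of r = [3, 11, 11, 4, 9] (all sums mod 13).
  S_0 = Σ v_i r_i = 5·3 + 12·11 + 7·11 + 1·4 + 1·9 = 237 ≡ 3.
  S_1 = Σ v_i α_i r_i = 5·7·3 + 12·9·11 + 7·12·11 + 1·6·4 + 1·1·9 = 2250 ≡ 1.
  α_i^2 mod 13 = [10, 3, 1, 10, 1].
  S_2 = Σ v_i α_i^2 r_i = 5·10·3 + 12·3·11 + 7·1·11 + 1·10·4 + 1·1·9 = 672 ≡ 9.
  S = (3, 1, 9) ≠ 0, so r is not a codeword (an error is present).
Step 3: locate the error. For a single error e at position i, S_ℓ = v_i·e·α_i^ℓ, so α_err = S_1/S_0.
  S_0^{−1} = 3^{−1} = 9 (mod 13), so α_err = 1·9 = 9 ≡ 9 = α_2. Error position i = 2.
  Consistency check: S_2/S_1 = 9·1 = 9 ≡ 9 = α_err ✓ (single-error assumption holds).
Step 4: error magnitude e = S_0/v_2 = S_0·∏_{j≠2}(α_2 − α_j) = 3·12 = 36 ≡ 10 (mod 13).
Step 5: correct position 2: c_2 = r_2 − e = 11 − 10 ≡ 1 (mod 13). Hence c = [3, 1, 11, 4, 9].
  Check: interpolating c through the α_i gives m(x) = 10 + 12·x (degree < 2) with m(α_i) = c_i for every i, so c is indeed a codeword.


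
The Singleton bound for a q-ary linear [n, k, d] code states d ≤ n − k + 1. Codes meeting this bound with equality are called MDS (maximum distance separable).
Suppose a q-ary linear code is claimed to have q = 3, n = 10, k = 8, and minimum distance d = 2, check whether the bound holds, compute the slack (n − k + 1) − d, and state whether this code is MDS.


Singleton RHS = n − k + 1 = 3, slack = 1, bound satisfied, not MDS.

Singleton bound: d ≤ n − k + 1.
Here n = 10, k = 8, so n − k + 1 = 3.
Given d = 2, check d ≤ 3: YES.
Slack = (n − k + 1) − d = 1.
The code is NOT MDS (slack = 1 > 0).
Description: the claimed parameters are [10, 8, 2]_3; such a code would be non-MDS.


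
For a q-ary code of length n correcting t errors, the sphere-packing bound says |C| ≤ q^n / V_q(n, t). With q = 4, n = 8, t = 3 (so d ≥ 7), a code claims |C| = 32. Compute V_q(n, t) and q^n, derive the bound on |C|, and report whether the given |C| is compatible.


V_q(n, t) = 1789, q^n = 65536, Hamming bound = 36, |C| = 32 ≤ bound (satisfied).

Step 1: Compute V_q(n, t) = Σ_{j=0}^3 C(n, j) (q−1)^j.
  j = 0: C(8,0)·(3)^0 = 1·1 = 1.
  j = 1: C(8,1)·(3)^1 = 8·3 = 24.
  j = 2: C(8,2)·(3)^2 = 28·9 = 252.
  j = 3: C(8,3)·(3)^3 = 56·27 = 1512.
  V_q(n, t) = 1 + 24 + 252 + 1512 = 1789.
Step 2: q^n = 4^8 = 65536.
Step 3: Hamming bound ⌊q^n / V_q(n,t)⌋ = ⌊65536/1789⌋ = 36.
Step 4: Compare |C| = 32 to 36: satisfied.
The claimed |C| lies below the Hamming bound.


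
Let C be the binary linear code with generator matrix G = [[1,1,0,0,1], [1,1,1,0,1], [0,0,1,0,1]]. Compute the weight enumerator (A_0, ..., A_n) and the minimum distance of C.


Weight distribution: A_0 = 1, A_1 = 2, A_2 = 2, A_3 = 2, A_4 = 1. Minimum distance d = 1.

Enumerate all 2^3 = 8 messages m ∈ F_2^3.
For each, compute codeword c = mG in F_2^5, then tally its weight.
  m = 000 → c = 00000, weight = 0.
  m = 100 → c = 11001, weight = 3.
  m = 010 → c = 11101, weight = 4.
  m = 110 → c = 00100, weight = 1.
  m = 001 → c = 00101, weight = 2.
  m = 101 → c = 11100, weight = 3.
  m = 011 → c = 11000, weight = 2.
  m = 111 → c = 00001, weight = 1.
Tally weights:
  weight 0: 1 codewords.
  weight 1: 2 codewords.
  weight 2: 2 codewords.
  weight 3: 2 codewords.
  weight 4: 1 codewords.
Minimum distance d = smallest w > 0 with A_w > 0 = 1.
Sanity: Σ A_w = 8 = 2^3 = 8 ✓.


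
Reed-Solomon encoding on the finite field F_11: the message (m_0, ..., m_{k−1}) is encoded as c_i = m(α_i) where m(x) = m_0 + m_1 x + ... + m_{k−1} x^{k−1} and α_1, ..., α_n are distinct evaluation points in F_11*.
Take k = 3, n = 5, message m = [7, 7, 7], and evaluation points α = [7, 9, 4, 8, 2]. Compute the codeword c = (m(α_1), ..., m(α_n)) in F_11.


c = [3, 10, 4, 5, 5]

Message polynomial: m(x) = 7 + 7·x + 7·x^2 (mod 11).
For each evaluation point α_i, compute m(α_i) mod 11:
  α_1 = 7: Horner steps 7 → 1 → 3, so m(7) = 3.
  α_2 = 9: Horner steps 7 → 4 → 10, so m(9) = 10.
  α_3 = 4: Horner steps 7 → 2 → 4, so m(4) = 4.
  α_4 = 8: Horner steps 7 → 8 → 5, so m(8) = 5.
  α_5 = 2: Horner steps 7 → 10 → 5, so m(2) = 5.
Codeword c = [3, 10, 4, 5, 5] ∈ F_11^5.


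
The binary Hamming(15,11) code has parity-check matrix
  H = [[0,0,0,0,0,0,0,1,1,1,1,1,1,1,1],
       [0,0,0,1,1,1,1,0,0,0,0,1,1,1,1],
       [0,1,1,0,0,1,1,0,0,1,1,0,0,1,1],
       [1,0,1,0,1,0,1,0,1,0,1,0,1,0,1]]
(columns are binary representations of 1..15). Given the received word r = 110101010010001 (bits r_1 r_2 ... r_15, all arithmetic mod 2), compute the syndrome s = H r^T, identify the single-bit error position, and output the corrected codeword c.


s = (1, 1, 0, 1)^T, error position = 13, corrected codeword c = 110101010010101

Compute s = H r^T mod 2 one row at a time:
  s_1 = 1 + 0 + 0 + 1 + 0 + 0 + 0 + 1 = 3 ≡ 1 (mod 2).
  s_2 = 1 + 0 + 1 + 0 + 0 + 0 + 0 + 1 = 3 ≡ 1 (mod 2).
  s_3 = 1 + 0 + 1 + 0 + 0 + 1 + 0 + 1 = 4 ≡ 0 (mod 2).
  s_4 = 1 + 0 + 0 + 0 + 0 + 1 + 0 + 1 = 3 ≡ 1 (mod 2).
s = (1, 1, 0, 1)^T — this equals column 13 of H (binary 1101), so error is at position 13.
Correct: flip bit 13 of r = 110101010010001 to get c = 110101010010101.


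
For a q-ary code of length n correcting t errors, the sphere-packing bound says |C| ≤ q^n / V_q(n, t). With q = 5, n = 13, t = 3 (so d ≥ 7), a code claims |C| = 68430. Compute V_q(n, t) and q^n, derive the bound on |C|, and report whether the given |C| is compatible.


V_q(n, t) = 19605, q^n = 1220703125, Hamming bound = 62264, |C| = 68430 > bound (violated).

Step 1: Compute V_q(n, t) = Σ_{j=0}^3 C(n, j) (q−1)^j.
  j = 0: C(13,0)·(4)^0 = 1·1 = 1.
  j = 1: C(13,1)·(4)^1 = 13·4 = 52.
  j = 2: C(13,2)·(4)^2 = 78·16 = 1248.
  j = 3: C(13,3)·(4)^3 = 286·64 = 18304.
  V_q(n, t) = 1 + 52 + 1248 + 18304 = 19605.
Step 2: q^n = 5^13 = 1220703125.
Step 3: Hamming bound ⌊q^n / V_q(n,t)⌋ = ⌊1220703125/19605⌋ = 62264.
Step 4: Compare |C| = 68430 to 62264: violated.
The claimed |C| lies above the Hamming bound, so no 5-ary code of length 13 with d ≥ 7 can have 68430 codewords.


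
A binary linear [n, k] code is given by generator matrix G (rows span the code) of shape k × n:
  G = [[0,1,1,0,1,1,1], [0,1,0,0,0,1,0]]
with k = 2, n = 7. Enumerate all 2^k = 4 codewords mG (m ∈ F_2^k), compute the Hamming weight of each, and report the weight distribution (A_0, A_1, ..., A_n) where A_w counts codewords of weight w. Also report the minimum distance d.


Weight distribution: A_0 = 1, A_2 = 1, A_3 = 1, A_5 = 1. Minimum distance d = 2.

Enumerate all 2^2 = 4 messages m ∈ F_2^2.
For each, compute codeword c = mG in F_2^7, then tally its weight.
  m = 00 → c = 0000000, weight = 0.
  m = 10 → c = 0110111, weight = 5.
  m = 01 → c = 0100010, weight = 2.
  m = 11 → c = 0010101, weight = 3.
Tally weights:
  weight 0: 1 codewords.
  weight 2: 1 codewords.
  weight 3: 1 codewords.
  weight 5: 1 codewords.
Minimum distance d = smallest w > 0 with A_w > 0 = 2.
Sanity: Σ A_w = 4 = 2^2 = 4 ✓.


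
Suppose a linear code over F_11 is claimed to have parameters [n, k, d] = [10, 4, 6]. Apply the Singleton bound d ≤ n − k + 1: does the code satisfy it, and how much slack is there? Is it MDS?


Singleton RHS = n − k + 1 = 7, slack = 1, bound satisfied, not MDS.

Singleton bound: d ≤ n − k + 1.
Here n = 10, k = 4, so n − k + 1 = 7.
Given d = 6, check d ≤ 7: YES.
Slack = (n − k + 1) − d = 1.
The code is NOT MDS (slack = 1 > 0).
Description: the claimed parameters are [10, 4, 6]_11; such a code would be non-MDS.


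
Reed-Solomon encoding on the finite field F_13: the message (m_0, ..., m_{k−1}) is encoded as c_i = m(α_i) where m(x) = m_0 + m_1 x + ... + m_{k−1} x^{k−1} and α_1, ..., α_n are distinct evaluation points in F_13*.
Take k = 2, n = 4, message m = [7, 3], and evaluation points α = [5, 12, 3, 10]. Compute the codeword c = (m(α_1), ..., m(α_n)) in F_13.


c = [9, 4, 3, 11]

Message polynomial: m(x) = 7 + 3·x (mod 13).
For each evaluation point α_i, compute m(α_i) mod 13:
  α_1 = 5: Horner steps 3 → 9, so m(5) = 9.
  α_2 = 12: Horner steps 3 → 4, so m(12) = 4.
  α_3 = 3: Horner steps 3 → 3, so m(3) = 3.
  α_4 = 10: Horner steps 3 → 11, so m(10) = 11.
Codeword c = [9, 4, 3, 11] ∈ F_13^4.


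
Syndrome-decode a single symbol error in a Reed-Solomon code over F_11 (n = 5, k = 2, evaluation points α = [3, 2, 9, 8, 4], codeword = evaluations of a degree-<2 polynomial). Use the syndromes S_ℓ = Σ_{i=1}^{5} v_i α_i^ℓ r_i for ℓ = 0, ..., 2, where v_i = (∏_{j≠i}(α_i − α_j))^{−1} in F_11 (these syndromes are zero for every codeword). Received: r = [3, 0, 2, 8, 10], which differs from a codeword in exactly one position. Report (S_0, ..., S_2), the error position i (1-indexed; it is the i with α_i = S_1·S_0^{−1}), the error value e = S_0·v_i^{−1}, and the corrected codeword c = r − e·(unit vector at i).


S = (3, 9, 5), error at position 1, error magnitude e = 9, c = [5, 0, 2, 8, 10].

Step 1: column multipliers v_i = (∏_{j≠i}(α_i − α_j))^{−1} mod 11.
  i = 1 (α = 3): (3−2)(3−9)(3−8)(3−4) = 1·(−6)·(−5)·(−1) = −30 ≡ 3, so v_1 = 3^{−1} = 4 (mod 11).
  i = 2 (α = 2): (2−3)(2−9)(2−8)(2−4) = (−1)·(−7)·(−6)·(−2) = 84 ≡ 7, so v_2 = 7^{−1} = 8 (mod 11).
  i = 3 (α = 9): (9−3)(9−2)(9−8)(9−4) = 6·7·1·5 = 210 ≡ 1, so v_3 = 1^{−1} = 1 (mod 11).
  i = 4 (α = 8): (8−3)(8−2)(8−9)(8−4) = 5·6·(−1)·4 = −120 ≡ 1, so v_4 = 1^{−1} = 1 (mod 11).
  i = 5 (α = 4): (4−3)(4−2)(4−9)(4−8) = 1·2·(−5)·(−4) = 40 ≡ 7, so v_5 = 7^{−1} = 8 (mod 11).
  v = [4, 8, 1, 1, 8].
Step 2: syndromes of r = [3, 0, 2, 8, 10] (all sums mod 11).
  S_0 = Σ v_i r_i = 4·3 + 8·0 + 1·2 + 1·8 + 8·10 = 102 ≡ 3.
  S_1 = Σ v_i α_i r_i = 4·3·3 + 8·2·0 + 1·9·2 + 1·8·8 + 8·4·10 = 438 ≡ 9.
  α_i^2 mod 11 = [9, 4, 4, 9, 5].
  S_2 = Σ v_i α_i^2 r_i = 4·9·3 + 8·4·0 + 1·4·2 + 1·9·8 + 8·5·10 = 588 ≡ 5.
  S = (3, 9, 5) ≠ 0, so r is not a codeword (an error is present).
Step 3: locate the error. For a single error e at position i, S_ℓ = v_i·e·α_i^ℓ, so α_err = S_1/S_0.
  S_0^{−1} = 3^{−1} = 4 (mod 11), so α_err = 9·4 = 36 ≡ 3 = α_1. Error position i = 1.
  Consistency check: S_2/S_1 = 5·5 = 25 ≡ 3 = α_err ✓ (single-error assumption holds).
Step 4: error magnitude e = S_0/v_1 = S_0·∏_{j≠1}(α_1 − α_j) = 3·3 = 9 ≡ 9 (mod 11).
Step 5: correct position 1: c_1 = r_1 − e = 3 − 9 ≡ 5 (mod 11). Hence c = [5, 0, 2, 8, 10].
  Check: interpolating c through the α_i gives m(x) = 1 + 5·x (degree < 2) with m(α_i) = c_i for every i, so c is indeed a codeword.


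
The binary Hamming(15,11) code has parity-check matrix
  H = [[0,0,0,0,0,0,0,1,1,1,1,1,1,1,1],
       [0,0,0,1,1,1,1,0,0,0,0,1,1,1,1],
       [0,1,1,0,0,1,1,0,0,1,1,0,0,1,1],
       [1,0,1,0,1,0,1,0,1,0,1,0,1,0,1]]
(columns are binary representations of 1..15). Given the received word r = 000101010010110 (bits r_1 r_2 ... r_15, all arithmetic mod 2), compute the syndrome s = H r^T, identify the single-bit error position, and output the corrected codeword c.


s = (0, 0, 1, 0)^T, error position = 2, corrected codeword c = 010101010010110

Compute s = H r^T mod 2 one row at a time:
  s_1 = 1 + 0 + 0 + 1 + 0 + 1 + 1 + 0 = 4 ≡ 0 (mod 2).
  s_2 = 1 + 0 + 1 + 0 + 0 + 1 + 1 + 0 = 4 ≡ 0 (mod 2).
  s_3 = 0 + 0 + 1 + 0 + 0 + 1 + 1 + 0 = 3 ≡ 1 (mod 2).
  s_4 = 0 + 0 + 0 + 0 + 0 + 1 + 1 + 0 = 2 ≡ 0 (mod 2).
s = (0, 0, 1, 0)^T — this equals column 2 of H (binary 0010), so error is at position 2.
Correct: flip bit 2 of r = 000101010010110 to get c = 010101010010110.


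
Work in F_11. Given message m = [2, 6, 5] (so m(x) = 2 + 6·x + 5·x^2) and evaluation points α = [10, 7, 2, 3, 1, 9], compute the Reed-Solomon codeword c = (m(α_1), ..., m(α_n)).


c = [1, 3, 1, 10, 2, 10]

Message polynomial: m(x) = 2 + 6·x + 5·x^2 (mod 11).
For each evaluation point α_i, compute m(α_i) mod 11:
  α_1 = 10: Horner steps 5 → 1 → 1, so m(10) = 1.
  α_2 = 7: Horner steps 5 → 8 → 3, so m(7) = 3.
  α_3 = 2: Horner steps 5 → 5 → 1, so m(2) = 1.
  α_4 = 3: Horner steps 5 → 10 → 10, so m(3) = 10.
  α_5 = 1: Horner steps 5 → 0 → 2, so m(1) = 2.
  α_6 = 9: Horner steps 5 → 7 → 10, so m(9) = 10.
Codeword c = [1, 3, 1, 10, 2, 10] ∈ F_11^6.


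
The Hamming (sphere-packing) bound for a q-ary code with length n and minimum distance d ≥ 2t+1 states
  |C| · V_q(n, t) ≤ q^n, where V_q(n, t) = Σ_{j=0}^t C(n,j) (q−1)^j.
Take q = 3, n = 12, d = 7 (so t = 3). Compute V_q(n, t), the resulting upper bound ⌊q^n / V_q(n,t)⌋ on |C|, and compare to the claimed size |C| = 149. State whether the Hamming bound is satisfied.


V_q(n, t) = 2049, q^n = 531441, Hamming bound = 259, |C| = 149 ≤ bound (satisfied).

Step 1: Compute V_q(n, t) = Σ_{j=0}^3 C(n, j) (q−1)^j.
  j = 0: C(12,0)·(2)^0 = 1·1 = 1.
  j = 1: C(12,1)·(2)^1 = 12·2 = 24.
  j = 2: C(12,2)·(2)^2 = 66·4 = 264.
  j = 3: C(12,3)·(2)^3 = 220·8 = 1760.
  V_q(n, t) = 1 + 24 + 264 + 1760 = 2049.
Step 2: q^n = 3^12 = 531441.
Step 3: Hamming bound ⌊q^n / V_q(n,t)⌋ = ⌊531441/2049⌋ = 259.
Step 4: Compare |C| = 149 to 259: satisfied.
The claimed |C| lies below the Hamming bound.


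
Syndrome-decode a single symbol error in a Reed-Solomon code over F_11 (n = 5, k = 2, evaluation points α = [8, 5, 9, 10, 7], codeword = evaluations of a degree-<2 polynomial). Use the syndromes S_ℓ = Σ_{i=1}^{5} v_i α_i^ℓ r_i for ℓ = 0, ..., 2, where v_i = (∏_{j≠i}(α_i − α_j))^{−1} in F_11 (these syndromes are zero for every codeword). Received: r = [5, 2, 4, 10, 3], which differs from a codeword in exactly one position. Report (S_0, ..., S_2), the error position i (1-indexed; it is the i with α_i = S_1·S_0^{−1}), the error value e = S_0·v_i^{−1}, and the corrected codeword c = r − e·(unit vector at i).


S = (3, 2, 5), error at position 1, error magnitude e = 7, c = [9, 2, 4, 10, 3].

Step 1: column multipliers v_i = (∏_{j≠i}(α_i − α_j))^{−1} mod 11.
  i = 1 (α = 8): (8−5)(8−9)(8−10)(8−7) = 3·(−1)·(−2)·1 = 6 ≡ 6, so v_1 = 6^{−1} = 2 (mod 11).
  i = 2 (α = 5): (5−8)(5−9)(5−10)(5−7) = (−3)·(−4)·(−5)·(−2) = 120 ≡ 10, so v_2 = 10^{−1} = 10 (mod 11).
  i = 3 (α = 9): (9−8)(9−5)(9−10)(9−7) = 1·4·(−1)·2 = −8 ≡ 3, so v_3 = 3^{−1} = 4 (mod 11).
  i = 4 (α = 10): (10−8)(10−5)(10−9)(10−7) = 2·5·1·3 = 30 ≡ 8, so v_4 = 8^{−1} = 7 (mod 11).
  i = 5 (α = 7): (7−8)(7−5)(7−9)(7−10) = (−1)·2·(−2)·(−3) = −12 ≡ 10, so v_5 = 10^{−1} = 10 (mod 11).
  v = [2, 10, 4, 7, 10].
Step 2: syndromes of r = [5, 2, 4, 10, 3] (all sums mod 11).
  S_0 = Σ v_i r_i = 2·5 + 10·2 + 4·4 + 7·10 + 10·3 = 146 ≡ 3.
  S_1 = Σ v_i α_i r_i = 2·8·5 + 10·5·2 + 4·9·4 + 7·10·10 + 10·7·3 = 1234 ≡ 2.
  α_i^2 mod 11 = [9, 3, 4, 1, 5].
  S_2 = Σ v_i α_i^2 r_i = 2·9·5 + 10·3·2 + 4·4·4 + 7·1·10 + 10·5·3 = 434 ≡ 5.
  S = (3, 2, 5) ≠ 0, so r is not a codeword (an error is present).
Step 3: locate the error. For a single error e at position i, S_ℓ = v_i·e·α_i^ℓ, so α_err = S_1/S_0.
  S_0^{−1} = 3^{−1} = 4 (mod 11), so α_err = 2·4 = 8 ≡ 8 = α_1. Error position i = 1.
  Consistency check: S_2/S_1 = 5·6 = 30 ≡ 8 = α_err ✓ (single-error assumption holds).
Step 4: error magnitude e = S_0/v_1 = S_0·∏_{j≠1}(α_1 − α_j) = 3·6 = 18 ≡ 7 (mod 11).
Step 5: correct position 1: c_1 = r_1 − e = 5 − 7 ≡ 9 (mod 11). Hence c = [9, 2, 4, 10, 3].
  Check: interpolating c through the α_i gives m(x) = 5 + 6·x (degree < 2) with m(α_i) = c_i for every i, so c is indeed a codeword.


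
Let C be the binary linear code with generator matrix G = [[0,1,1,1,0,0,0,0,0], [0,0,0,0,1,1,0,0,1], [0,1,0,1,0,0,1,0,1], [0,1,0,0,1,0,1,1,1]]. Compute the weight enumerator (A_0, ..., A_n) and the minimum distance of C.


Weight distribution: A_0 = 1, A_3 = 4, A_4 = 5, A_5 = 4, A_6 = 2. Minimum distance d = 3.

Enumerate all 2^4 = 16 messages m ∈ F_2^4.
For each, compute codeword c = mG in F_2^9, then tally its weight.
  m = 0000 → c = 000000000, weight = 0.
  m = 1000 → c = 011100000, weight = 3.
  m = 0100 → c = 000011001, weight = 3.
  m = 1100 → c = 011111001, weight = 6.
  m = 0010 → c = 010100101, weight = 4.
  m = 1010 → c = 001000101, weight = 3.
  m = 0110 → c = 010111100, weight = 5.
  m = 1110 → c = 001011100, weight = 4.
  m = 0001 → c = 010010111, weight = 5.
  m = 1001 → c = 001110111, weight = 6.
  m = 0101 → c = 010001110, weight = 4.
  m = 1101 → c = 001101110, weight = 5.
  m = 0011 → c = 000110010, weight = 3.
  m = 1011 → c = 011010010, weight = 4.
  m = 0111 → c = 000101011, weight = 4.
  m = 1111 → c = 011001011, weight = 5.
Tally weights:
  weight 0: 1 codewords.
  weight 3: 4 codewords.
  weight 4: 5 codewords.
  weight 5: 4 codewords.
  weight 6: 2 codewords.
Minimum distance d = smallest w > 0 with A_w > 0 = 3.
Sanity: Σ A_w = 16 = 2^4 = 16 ✓.


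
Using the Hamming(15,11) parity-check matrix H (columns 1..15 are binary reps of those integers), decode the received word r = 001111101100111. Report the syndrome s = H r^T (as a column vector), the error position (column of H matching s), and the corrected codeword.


s = (1, 1, 0, 0)^T, error position = 12, corrected codeword c = 001111101101111

Compute s = H r^T mod 2 one row at a time:
  s_1 = 0 + 1 + 1 + 0 + 0 + 1 + 1 + 1 = 5 ≡ 1 (mod 2).
  s_2 = 1 + 1 + 1 + 1 + 0 + 1 + 1 + 1 = 7 ≡ 1 (mod 2).
  s_3 = 0 + 1 + 1 + 1 + 1 + 0 + 1 + 1 = 6 ≡ 0 (mod 2).
  s_4 = 0 + 1 + 1 + 1 + 1 + 0 + 1 + 1 = 6 ≡ 0 (mod 2).
s = (1, 1, 0, 0)^T — this equals column 12 of H (binary 1100), so error is at position 12.
Correct: flip bit 12 of r = 001111101100111 to get c = 001111101101111.


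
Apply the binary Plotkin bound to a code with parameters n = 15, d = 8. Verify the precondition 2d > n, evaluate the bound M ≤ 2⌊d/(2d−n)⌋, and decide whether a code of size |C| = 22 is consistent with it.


Plotkin bound M ≤ 16; given |C| = 22 > bound (violated).

Check applicability: 2d = 16, n = 15.
2d − n = 1 > 0, so Plotkin applies.
Compute d/(2d−n) = 8/1 ≈ 8.0000.
⌊d/(2d−n)⌋ = 8.
Plotkin bound: M ≤ 2·8 = 16.
Given |C| = 22, check: VIOLATED.
This |C| is above the Plotkin bound, so no binary code with n = 15, d = 8 and 22 codewords exists.


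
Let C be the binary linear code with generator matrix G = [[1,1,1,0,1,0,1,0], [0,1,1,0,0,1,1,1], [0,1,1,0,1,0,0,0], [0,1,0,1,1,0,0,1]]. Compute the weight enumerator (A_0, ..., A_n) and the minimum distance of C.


Weight distribution: A_0 = 1, A_2 = 1, A_3 = 2, A_4 = 5, A_5 = 6, A_6 = 1. Minimum distance d = 2.

Enumerate all 2^4 = 16 messages m ∈ F_2^4.
For each, compute codeword c = mG in F_2^8, then tally its weight.
  m = 0000 → c = 00000000, weight = 0.
  m = 1000 → c = 11101010, weight = 5.
  m = 0100 → c = 01100111, weight = 5.
  m = 1100 → c = 10001101, weight = 4.
  m = 0010 → c = 01101000, weight = 3.
  m = 1010 → c = 10000010, weight = 2.
  m = 0110 → c = 00001111, weight = 4.
  m = 1110 → c = 11100101, weight = 5.
  m = 0001 → c = 01011001, weight = 4.
  m = 1001 → c = 10110011, weight = 5.
  m = 0101 → c = 00111110, weight = 5.
  m = 1101 → c = 11010100, weight = 4.
  m = 0011 → c = 00110001, weight = 3.
  m = 1011 → c = 11011011, weight = 6.
  m = 0111 → c = 01010110, weight = 4.
  m = 1111 → c = 10111100, weight = 5.
Tally weights:
  weight 0: 1 codewords.
  weight 2: 1 codewords.
  weight 3: 2 codewords.
  weight 4: 5 codewords.
  weight 5: 6 codewords.
  weight 6: 1 codewords.
Minimum distance d = smallest w > 0 with A_w > 0 = 2.
Sanity: Σ A_w = 16 = 2^4 = 16 ✓.
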